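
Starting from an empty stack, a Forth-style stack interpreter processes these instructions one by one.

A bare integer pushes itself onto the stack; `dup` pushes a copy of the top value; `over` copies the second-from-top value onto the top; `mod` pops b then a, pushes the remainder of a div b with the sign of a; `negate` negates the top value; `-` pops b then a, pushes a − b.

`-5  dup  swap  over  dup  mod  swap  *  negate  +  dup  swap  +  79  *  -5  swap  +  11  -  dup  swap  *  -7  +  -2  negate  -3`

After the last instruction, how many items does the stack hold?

3

-5      [-5]
dup     [-5, -5]
swap    [-5, -5]
over    [-5, -5, -5]
dup     [-5, -5, -5, -5]
mod     [-5, -5, 0]
swap    [-5, 0, -5]
*       [-5, 0]
negate  [-5, 0]
+       [-5]
dup     [-5, -5]
swap    [-5, -5]
+       [-10]
79      [-10, 79]
*       [-790]
-5      [-790, -5]
swap    [-5, -790]
+       [-795]
11      [-795, 11]
-       [-806]
dup     [-806, -806]
swap    [-806, -806]
*       [649636]
-7      [649636, -7]
+       [649629]
-2      [649629, -2]
negate  [649629, 2]
-3      [649629, 2, -3]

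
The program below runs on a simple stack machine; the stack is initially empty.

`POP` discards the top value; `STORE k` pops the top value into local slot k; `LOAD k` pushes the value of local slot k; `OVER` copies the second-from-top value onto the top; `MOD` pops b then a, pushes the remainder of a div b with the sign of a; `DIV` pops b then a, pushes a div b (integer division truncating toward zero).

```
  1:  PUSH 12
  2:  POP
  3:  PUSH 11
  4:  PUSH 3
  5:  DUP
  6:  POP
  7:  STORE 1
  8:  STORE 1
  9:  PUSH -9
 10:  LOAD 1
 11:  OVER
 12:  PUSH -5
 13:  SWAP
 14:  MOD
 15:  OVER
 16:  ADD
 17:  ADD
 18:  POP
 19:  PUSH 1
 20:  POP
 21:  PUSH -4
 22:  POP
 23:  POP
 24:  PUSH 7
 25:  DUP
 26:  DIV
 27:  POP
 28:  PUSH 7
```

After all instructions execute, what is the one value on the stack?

7

PUSH 12 -> [12]
POP     -> []
PUSH 11 -> [11]
PUSH 3  -> [11, 3]
DUP     -> [11, 3, 3]
POP     -> [11, 3]
STORE 1 -> [11]
STORE 1 -> []
PUSH -9 -> [-9]
LOAD 1  -> [-9, 11]
OVER    -> [-9, 11, -9]
PUSH -5 -> [-9, 11, -9, -5]
SWAP    -> [-9, 11, -5, -9]
MOD     -> [-9, 11, -5]
OVER    -> [-9, 11, -5, 11]
ADD     -> [-9, 11, 6]
ADD     -> [-9, 17]
POP     -> [-9]
PUSH 1  -> [-9, 1]
POP     -> [-9]
PUSH -4 -> [-9, -4]
POP     -> [-9]
POP     -> []
PUSH 7  -> [7]
DUP     -> [7, 7]
DIV     -> [1]
POP     -> []
PUSH 7  -> [7]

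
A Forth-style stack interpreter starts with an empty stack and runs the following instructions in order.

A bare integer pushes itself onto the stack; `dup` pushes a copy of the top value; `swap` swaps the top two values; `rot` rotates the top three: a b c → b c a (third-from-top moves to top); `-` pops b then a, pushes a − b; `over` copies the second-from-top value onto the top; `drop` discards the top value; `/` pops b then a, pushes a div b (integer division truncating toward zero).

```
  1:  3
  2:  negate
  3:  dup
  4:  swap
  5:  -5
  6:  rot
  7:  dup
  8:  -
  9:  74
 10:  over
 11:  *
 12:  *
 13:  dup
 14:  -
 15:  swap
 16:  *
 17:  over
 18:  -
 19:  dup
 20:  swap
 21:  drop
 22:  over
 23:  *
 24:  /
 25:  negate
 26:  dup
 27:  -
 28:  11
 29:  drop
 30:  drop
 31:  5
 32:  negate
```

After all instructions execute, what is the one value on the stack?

-5

3      → 3
negate → -3
dup    → -3 -3
swap   → -3 -3
-5     → -3 -3 -5
rot    → -3 -5 -3
dup    → -3 -5 -3 -3
-      → -3 -5 0
74     → -3 -5 0 74
over   → -3 -5 0 74 0
*      → -3 -5 0 0
*      → -3 -5 0
dup    → -3 -5 0 0
-      → -3 -5 0
swap   → -3 0 -5
*      → -3 0
over   → -3 0 -3
-      → -3 3
dup    → -3 3 3
swap   → -3 3 3
drop   → -3 3
over   → -3 3 -3
*      → -3 -9
/      → 0
negate → 0
dup    → 0 0
-      → 0
11     → 0 11
drop   → 0
drop   → (empty)
5      → 5
negate → -5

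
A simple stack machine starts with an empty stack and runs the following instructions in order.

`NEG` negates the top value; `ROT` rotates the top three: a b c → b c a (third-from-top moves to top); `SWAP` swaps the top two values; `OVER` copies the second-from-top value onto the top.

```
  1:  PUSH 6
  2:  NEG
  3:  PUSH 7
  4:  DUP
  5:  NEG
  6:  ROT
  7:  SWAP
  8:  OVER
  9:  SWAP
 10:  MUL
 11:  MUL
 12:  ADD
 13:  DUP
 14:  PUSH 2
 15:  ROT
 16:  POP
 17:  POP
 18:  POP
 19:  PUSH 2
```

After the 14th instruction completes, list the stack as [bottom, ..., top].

[-245, -245, 2]

PUSH 6 : [6]
NEG    : [-6]
PUSH 7 : [-6, 7]
DUP    : [-6, 7, 7]
NEG    : [-6, 7, -7]
ROT    : [7, -7, -6]
SWAP   : [7, -6, -7]
OVER   : [7, -6, -7, -6]
SWAP   : [7, -6, -6, -7]
MUL    : [7, -6, 42]
MUL    : [7, -252]
ADD    : [-245]
DUP    : [-245, -245]
PUSH 2 : [-245, -245, 2]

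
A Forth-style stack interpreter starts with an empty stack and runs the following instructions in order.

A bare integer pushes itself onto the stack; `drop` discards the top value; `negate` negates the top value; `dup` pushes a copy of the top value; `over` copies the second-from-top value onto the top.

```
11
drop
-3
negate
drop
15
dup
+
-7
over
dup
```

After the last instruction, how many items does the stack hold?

4

11     -> 11
drop   -> (empty)
-3     -> -3
negate -> 3
drop   -> (empty)
15     -> 15
dup    -> 15 15
+      -> 30
-7     -> 30 -7
over   -> 30 -7 30
dup    -> 30 -7 30 30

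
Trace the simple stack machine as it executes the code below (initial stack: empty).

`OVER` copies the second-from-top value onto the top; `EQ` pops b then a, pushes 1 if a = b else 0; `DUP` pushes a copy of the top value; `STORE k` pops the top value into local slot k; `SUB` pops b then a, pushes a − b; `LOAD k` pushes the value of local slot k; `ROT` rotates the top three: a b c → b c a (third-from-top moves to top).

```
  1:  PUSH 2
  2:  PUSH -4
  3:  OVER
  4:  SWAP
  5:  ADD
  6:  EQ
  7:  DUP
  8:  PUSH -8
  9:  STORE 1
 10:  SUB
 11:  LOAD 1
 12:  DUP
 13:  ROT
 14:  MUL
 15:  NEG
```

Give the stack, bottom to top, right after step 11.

[0, -8]

PUSH 2  → [2]
PUSH -4 → [2, -4]
OVER    → [2, -4, 2]
SWAP    → [2, 2, -4]
ADD     → [2, -2]
EQ      → [0]
DUP     → [0, 0]
PUSH -8 → [0, 0, -8]
STORE 1 → [0, 0]
SUB     → [0]
LOAD 1  → [0, -8]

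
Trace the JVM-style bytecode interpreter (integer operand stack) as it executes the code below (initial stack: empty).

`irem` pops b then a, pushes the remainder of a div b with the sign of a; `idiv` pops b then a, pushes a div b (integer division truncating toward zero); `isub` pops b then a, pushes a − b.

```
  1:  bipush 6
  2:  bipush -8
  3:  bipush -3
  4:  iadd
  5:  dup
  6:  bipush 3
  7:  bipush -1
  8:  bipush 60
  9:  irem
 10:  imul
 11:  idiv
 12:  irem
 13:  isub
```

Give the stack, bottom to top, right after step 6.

[6, -11, -11, 3]

bipush 6  : 6
bipush -8 : 6 -8
bipush -3 : 6 -8 -3
iadd      : 6 -11
dup       : 6 -11 -11
bipush 3  : 6 -11 -11 3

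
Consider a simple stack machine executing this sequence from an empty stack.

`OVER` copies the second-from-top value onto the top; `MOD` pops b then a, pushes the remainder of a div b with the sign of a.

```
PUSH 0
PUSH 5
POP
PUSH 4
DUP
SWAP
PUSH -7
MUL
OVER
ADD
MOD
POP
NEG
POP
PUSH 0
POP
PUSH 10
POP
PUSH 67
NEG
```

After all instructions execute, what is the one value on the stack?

-67

PUSH 0  → 0
PUSH 5  → 0 5
POP     → 0
PUSH 4  → 0 4
DUP     → 0 4 4
SWAP    → 0 4 4
PUSH -7 → 0 4 4 -7
MUL     → 0 4 -28
OVER    → 0 4 -28 4
ADD     → 0 4 -24
MOD     → 0 4
POP     → 0
NEG     → 0
POP     → (empty)
PUSH 0  → 0
POP     → (empty)
PUSH 10 → 10
POP     → (empty)
PUSH 67 → 67
NEG     → -67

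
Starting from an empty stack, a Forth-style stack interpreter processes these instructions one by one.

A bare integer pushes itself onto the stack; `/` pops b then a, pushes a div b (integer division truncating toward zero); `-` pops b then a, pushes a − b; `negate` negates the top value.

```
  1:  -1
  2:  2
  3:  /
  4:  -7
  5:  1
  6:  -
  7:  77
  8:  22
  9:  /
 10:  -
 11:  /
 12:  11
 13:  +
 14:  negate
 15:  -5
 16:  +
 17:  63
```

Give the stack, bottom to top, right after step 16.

[-16]

-1     : -1
2      : -1 2
/      : 0
-7     : 0 -7
1      : 0 -7 1
-      : 0 -8
77     : 0 -8 77
22     : 0 -8 77 22
/      : 0 -8 3
-      : 0 -11
/      : 0
11     : 0 11
+      : 11
negate : -11
-5     : -11 -5
+      : -16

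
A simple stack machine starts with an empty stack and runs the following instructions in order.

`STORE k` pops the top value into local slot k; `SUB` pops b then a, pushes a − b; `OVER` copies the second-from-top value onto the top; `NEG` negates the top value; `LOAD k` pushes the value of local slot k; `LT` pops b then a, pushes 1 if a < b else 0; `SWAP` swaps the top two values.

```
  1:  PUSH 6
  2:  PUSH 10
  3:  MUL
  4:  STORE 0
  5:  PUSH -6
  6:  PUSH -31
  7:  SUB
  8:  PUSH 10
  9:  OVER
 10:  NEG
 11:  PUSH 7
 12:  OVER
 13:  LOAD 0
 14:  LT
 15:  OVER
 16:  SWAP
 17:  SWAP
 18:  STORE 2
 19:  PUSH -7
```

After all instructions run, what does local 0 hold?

PUSH 6   → 6
PUSH 10  → 6 10
MUL      → 60
STORE 0  → (empty)
PUSH -6  → -6
PUSH -31 → -6 -31
SUB      → 25
PUSH 10  → 25 10
OVER     → 25 10 25
NEG      → 25 10 -25
PUSH 7   → 25 10 -25 7
OVER     → 25 10 -25 7 -25
LOAD 0   → 25 10 -25 7 -25 60
LT       → 25 10 -25 7 1
OVER     → 25 10 -25 7 1 7
SWAP     → 25 10 -25 7 7 1
SWAP     → 25 10 -25 7 1 7
STORE 2  → 25 10 -25 7 1
PUSH -7  → 25 10 -25 7 1 -7

60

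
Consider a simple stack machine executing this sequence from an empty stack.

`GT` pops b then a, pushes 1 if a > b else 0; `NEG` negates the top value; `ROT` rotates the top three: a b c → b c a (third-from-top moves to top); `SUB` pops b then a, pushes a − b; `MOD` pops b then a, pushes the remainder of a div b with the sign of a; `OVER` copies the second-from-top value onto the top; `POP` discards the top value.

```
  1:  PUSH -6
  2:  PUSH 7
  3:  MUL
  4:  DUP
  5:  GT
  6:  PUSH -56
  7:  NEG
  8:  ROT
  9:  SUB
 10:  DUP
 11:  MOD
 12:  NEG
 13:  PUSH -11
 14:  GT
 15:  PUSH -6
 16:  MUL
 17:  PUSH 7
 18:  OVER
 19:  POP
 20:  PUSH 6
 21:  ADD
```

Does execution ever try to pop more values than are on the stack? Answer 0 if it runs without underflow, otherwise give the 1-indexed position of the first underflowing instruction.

8

PUSH -6  -> [-6]
PUSH 7   -> [-6, 7]
MUL      -> [-42]
DUP      -> [-42, -42]
GT       -> [0]
PUSH -56 -> [0, -56]
NEG      -> [0, 56]
ROT  — needs 3 operands, stack has 2 → underflow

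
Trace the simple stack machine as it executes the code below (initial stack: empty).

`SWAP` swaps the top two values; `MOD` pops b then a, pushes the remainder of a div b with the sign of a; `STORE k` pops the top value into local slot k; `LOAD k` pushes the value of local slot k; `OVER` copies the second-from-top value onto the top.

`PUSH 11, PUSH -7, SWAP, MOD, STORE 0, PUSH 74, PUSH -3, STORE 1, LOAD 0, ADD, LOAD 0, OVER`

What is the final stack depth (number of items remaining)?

3

PUSH 11 → 11
PUSH -7 → 11 -7
SWAP    → -7 11
MOD     → -7
STORE 0 → (empty)
PUSH 74 → 74
PUSH -3 → 74 -3
STORE 1 → 74
LOAD 0  → 74 -7
ADD     → 67
LOAD 0  → 67 -7
OVER    → 67 -7 67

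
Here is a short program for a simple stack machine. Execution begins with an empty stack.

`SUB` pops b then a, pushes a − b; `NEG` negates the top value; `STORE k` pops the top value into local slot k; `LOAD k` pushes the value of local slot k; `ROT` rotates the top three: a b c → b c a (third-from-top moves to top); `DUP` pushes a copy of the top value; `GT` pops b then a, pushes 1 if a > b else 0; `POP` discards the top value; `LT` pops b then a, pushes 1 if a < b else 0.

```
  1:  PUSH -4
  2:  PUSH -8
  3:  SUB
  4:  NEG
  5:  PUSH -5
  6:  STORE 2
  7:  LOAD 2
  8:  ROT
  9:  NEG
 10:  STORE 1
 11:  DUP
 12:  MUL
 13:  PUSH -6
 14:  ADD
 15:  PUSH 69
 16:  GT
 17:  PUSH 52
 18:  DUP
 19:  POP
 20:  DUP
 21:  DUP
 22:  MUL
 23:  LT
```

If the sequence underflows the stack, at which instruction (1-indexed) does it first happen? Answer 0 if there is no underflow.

8

PUSH -4 → -4
PUSH -8 → -4 -8
SUB     → 4
NEG     → -4
PUSH -5 → -4 -5
STORE 2 → -4
LOAD 2  → -4 -5
ROT  — needs 3 operands, stack has 2 → underflow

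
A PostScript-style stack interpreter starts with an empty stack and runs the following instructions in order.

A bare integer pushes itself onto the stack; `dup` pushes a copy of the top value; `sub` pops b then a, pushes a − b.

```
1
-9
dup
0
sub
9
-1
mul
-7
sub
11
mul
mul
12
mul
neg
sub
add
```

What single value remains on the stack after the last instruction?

2368

1   : [1]
-9  : [1, -9]
dup : [1, -9, -9]
0   : [1, -9, -9, 0]
sub : [1, -9, -9]
9   : [1, -9, -9, 9]
-1  : [1, -9, -9, 9, -1]
mul : [1, -9, -9, -9]
-7  : [1, -9, -9, -9, -7]
sub : [1, -9, -9, -2]
11  : [1, -9, -9, -2, 11]
mul : [1, -9, -9, -22]
mul : [1, -9, 198]
12  : [1, -9, 198, 12]
mul : [1, -9, 2376]
neg : [1, -9, -2376]
sub : [1, 2367]
add : [2368]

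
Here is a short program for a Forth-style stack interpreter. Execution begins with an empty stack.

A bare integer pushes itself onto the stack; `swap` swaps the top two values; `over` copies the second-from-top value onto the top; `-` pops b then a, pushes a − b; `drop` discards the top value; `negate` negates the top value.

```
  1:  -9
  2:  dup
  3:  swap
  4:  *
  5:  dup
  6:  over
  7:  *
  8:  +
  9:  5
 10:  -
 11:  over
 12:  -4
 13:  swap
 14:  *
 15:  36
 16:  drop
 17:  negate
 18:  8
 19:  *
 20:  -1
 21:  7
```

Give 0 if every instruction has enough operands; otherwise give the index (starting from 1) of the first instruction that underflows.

11

-9   → -9
dup  → -9 -9
swap → -9 -9
*    → 81
dup  → 81 81
over → 81 81 81
*    → 81 6561
+    → 6642
5    → 6642 5
-    → 6637
over  — needs 2 operands, stack has 1 → underflow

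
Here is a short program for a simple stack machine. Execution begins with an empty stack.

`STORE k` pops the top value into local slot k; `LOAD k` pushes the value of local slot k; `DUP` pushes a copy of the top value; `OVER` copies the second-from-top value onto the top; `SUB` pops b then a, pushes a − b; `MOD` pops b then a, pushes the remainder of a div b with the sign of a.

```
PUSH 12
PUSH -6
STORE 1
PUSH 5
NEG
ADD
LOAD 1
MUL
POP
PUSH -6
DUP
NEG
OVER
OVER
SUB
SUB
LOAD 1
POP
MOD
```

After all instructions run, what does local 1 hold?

PUSH 12  [12]
PUSH -6  [12, -6]
STORE 1  [12]
PUSH 5   [12, 5]
NEG      [12, -5]
ADD      [7]
LOAD 1   [7, -6]
MUL      [-42]
POP      []
PUSH -6  [-6]
DUP      [-6, -6]
NEG      [-6, 6]
OVER     [-6, 6, -6]
OVER     [-6, 6, -6, 6]
SUB      [-6, 6, -12]
SUB      [-6, 18]
LOAD 1   [-6, 18, -6]
POP      [-6, 18]
MOD      [-6]

-6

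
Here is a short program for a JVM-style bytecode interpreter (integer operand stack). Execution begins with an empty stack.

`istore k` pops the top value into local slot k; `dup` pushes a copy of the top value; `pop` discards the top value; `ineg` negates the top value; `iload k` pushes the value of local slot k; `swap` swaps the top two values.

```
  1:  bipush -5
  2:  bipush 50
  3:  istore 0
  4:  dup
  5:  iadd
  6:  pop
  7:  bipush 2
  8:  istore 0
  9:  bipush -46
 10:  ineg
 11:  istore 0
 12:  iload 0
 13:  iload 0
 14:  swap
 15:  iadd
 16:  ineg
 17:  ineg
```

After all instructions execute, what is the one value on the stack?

bipush -5  → -5
bipush 50  → -5 50
istore 0   → -5
dup        → -5 -5
iadd       → -10
pop        → (empty)
bipush 2   → 2
istore 0   → (empty)
bipush -46 → -46
ineg       → 46
istore 0   → (empty)
iload 0    → 46
iload 0    → 46 46
swap       → 46 46
iadd       → 92
ineg       → -92
ineg       → 92

92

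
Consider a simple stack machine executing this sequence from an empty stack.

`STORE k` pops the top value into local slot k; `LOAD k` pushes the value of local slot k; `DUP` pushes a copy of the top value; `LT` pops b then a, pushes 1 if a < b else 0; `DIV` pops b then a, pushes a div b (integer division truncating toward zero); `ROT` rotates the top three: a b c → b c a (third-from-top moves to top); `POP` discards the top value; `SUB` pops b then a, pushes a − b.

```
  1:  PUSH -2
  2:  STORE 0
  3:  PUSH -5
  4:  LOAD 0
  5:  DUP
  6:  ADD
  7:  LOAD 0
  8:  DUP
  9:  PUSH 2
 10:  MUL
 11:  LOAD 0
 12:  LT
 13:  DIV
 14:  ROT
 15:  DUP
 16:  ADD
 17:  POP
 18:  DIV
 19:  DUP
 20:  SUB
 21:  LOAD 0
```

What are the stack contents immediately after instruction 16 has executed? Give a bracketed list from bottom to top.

PUSH -2 : -2
STORE 0 : (empty)
PUSH -5 : -5
LOAD 0  : -5 -2
DUP     : -5 -2 -2
ADD     : -5 -4
LOAD 0  : -5 -4 -2
DUP     : -5 -4 -2 -2
PUSH 2  : -5 -4 -2 -2 2
MUL     : -5 -4 -2 -4
LOAD 0  : -5 -4 -2 -4 -2
LT      : -5 -4 -2 1
DIV     : -5 -4 -2
ROT     : -4 -2 -5
DUP     : -4 -2 -5 -5
ADD     : -4 -2 -10

[-4, -2, -10]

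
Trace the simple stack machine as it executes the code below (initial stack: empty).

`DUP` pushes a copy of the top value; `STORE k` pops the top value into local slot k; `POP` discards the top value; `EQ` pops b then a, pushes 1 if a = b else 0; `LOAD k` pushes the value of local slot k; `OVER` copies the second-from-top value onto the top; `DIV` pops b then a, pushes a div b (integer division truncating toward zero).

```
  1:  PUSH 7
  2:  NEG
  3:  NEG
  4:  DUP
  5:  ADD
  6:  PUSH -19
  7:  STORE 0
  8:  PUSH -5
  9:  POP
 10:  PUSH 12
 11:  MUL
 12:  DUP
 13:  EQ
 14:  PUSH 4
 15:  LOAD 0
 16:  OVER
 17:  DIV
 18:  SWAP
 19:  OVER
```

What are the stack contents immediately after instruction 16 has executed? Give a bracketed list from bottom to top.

PUSH 7   -> [7]
NEG      -> [-7]
NEG      -> [7]
DUP      -> [7, 7]
ADD      -> [14]
PUSH -19 -> [14, -19]
STORE 0  -> [14]
PUSH -5  -> [14, -5]
POP      -> [14]
PUSH 12  -> [14, 12]
MUL      -> [168]
DUP      -> [168, 168]
EQ       -> [1]
PUSH 4   -> [1, 4]
LOAD 0   -> [1, 4, -19]
OVER     -> [1, 4, -19, 4]

[1, 4, -19, 4]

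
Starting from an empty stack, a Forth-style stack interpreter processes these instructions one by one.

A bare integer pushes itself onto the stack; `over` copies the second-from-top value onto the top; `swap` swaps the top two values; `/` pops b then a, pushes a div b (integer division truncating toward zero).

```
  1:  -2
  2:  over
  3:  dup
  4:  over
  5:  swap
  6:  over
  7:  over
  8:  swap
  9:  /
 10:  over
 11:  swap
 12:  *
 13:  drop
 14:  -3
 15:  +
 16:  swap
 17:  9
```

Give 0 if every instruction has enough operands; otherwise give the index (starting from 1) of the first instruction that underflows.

-2 : [-2]
over  — needs 2 operands, stack has 1 → underflow

2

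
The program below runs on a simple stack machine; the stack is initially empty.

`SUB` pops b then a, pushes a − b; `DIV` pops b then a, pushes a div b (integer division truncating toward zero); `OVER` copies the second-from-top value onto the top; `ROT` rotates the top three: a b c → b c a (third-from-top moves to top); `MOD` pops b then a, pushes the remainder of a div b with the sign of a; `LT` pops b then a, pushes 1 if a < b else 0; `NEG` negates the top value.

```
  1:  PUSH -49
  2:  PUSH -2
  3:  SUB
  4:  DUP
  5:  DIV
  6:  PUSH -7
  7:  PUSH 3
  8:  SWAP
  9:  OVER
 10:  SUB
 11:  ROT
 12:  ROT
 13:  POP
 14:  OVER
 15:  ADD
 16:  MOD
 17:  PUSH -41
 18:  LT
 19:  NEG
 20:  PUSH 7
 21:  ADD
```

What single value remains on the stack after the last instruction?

7

PUSH -49 → [-49]
PUSH -2  → [-49, -2]
SUB      → [-47]
DUP      → [-47, -47]
DIV      → [1]
PUSH -7  → [1, -7]
PUSH 3   → [1, -7, 3]
SWAP     → [1, 3, -7]
OVER     → [1, 3, -7, 3]
SUB      → [1, 3, -10]
ROT      → [3, -10, 1]
ROT      → [-10, 1, 3]
POP      → [-10, 1]
OVER     → [-10, 1, -10]
ADD      → [-10, -9]
MOD      → [-1]
PUSH -41 → [-1, -41]
LT       → [0]
NEG      → [0]
PUSH 7   → [0, 7]
ADD      → [7]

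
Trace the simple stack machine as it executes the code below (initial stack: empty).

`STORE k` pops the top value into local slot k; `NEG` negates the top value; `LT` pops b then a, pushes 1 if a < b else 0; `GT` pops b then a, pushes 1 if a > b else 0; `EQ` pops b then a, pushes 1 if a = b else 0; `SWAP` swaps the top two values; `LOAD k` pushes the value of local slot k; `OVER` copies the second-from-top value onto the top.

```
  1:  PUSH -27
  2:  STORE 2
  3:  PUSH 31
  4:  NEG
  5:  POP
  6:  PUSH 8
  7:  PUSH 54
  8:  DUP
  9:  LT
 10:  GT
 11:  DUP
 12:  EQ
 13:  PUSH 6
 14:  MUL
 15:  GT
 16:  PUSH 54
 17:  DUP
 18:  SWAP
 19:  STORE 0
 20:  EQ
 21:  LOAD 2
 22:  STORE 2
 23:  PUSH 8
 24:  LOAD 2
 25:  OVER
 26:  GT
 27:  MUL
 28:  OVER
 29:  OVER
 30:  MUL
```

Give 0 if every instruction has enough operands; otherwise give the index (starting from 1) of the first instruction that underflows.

PUSH -27  [-27]
STORE 2   []
PUSH 31   [31]
NEG       [-31]
POP       []
PUSH 8    [8]
PUSH 54   [8, 54]
DUP       [8, 54, 54]
LT        [8, 0]
GT        [1]
DUP       [1, 1]
EQ        [1]
PUSH 6    [1, 6]
MUL       [6]
GT  — needs 2 operands, stack has 1 → underflow

15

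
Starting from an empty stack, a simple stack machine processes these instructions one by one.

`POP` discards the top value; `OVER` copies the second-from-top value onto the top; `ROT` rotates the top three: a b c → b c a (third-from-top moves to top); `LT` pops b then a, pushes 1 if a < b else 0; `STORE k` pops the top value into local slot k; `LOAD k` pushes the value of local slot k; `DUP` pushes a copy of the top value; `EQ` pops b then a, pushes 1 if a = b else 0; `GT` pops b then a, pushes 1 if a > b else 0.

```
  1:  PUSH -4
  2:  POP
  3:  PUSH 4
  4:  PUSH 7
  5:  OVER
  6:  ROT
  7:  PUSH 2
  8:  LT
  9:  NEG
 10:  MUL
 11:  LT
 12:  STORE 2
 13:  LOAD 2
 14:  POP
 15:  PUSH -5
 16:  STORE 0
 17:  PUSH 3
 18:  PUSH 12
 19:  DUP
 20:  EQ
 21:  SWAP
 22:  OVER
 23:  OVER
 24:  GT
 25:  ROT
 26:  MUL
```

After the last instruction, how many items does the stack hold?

PUSH -4 : -4
POP     : (empty)
PUSH 4  : 4
PUSH 7  : 4 7
OVER    : 4 7 4
ROT     : 7 4 4
PUSH 2  : 7 4 4 2
LT      : 7 4 0
NEG     : 7 4 0
MUL     : 7 0
LT      : 0
STORE 2 : (empty)
LOAD 2  : 0
POP     : (empty)
PUSH -5 : -5
STORE 0 : (empty)
PUSH 3  : 3
PUSH 12 : 3 12
DUP     : 3 12 12
EQ      : 3 1
SWAP    : 1 3
OVER    : 1 3 1
OVER    : 1 3 1 3
GT      : 1 3 0
ROT     : 3 0 1
MUL     : 3 0

2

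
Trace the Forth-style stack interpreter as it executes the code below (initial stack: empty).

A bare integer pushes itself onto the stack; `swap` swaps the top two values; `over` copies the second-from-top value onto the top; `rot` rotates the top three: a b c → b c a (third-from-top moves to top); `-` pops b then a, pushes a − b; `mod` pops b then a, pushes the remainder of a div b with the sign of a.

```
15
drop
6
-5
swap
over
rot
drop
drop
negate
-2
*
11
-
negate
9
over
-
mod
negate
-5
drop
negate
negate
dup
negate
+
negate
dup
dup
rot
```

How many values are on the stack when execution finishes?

15     → 15
drop   → (empty)
6      → 6
-5     → 6 -5
swap   → -5 6
over   → -5 6 -5
rot    → 6 -5 -5
drop   → 6 -5
drop   → 6
negate → -6
-2     → -6 -2
*      → 12
11     → 12 11
-      → 1
negate → -1
9      → -1 9
over   → -1 9 -1
-      → -1 10
mod    → -1
negate → 1
-5     → 1 -5
drop   → 1
negate → -1
negate → 1
dup    → 1 1
negate → 1 -1
+      → 0
negate → 0
dup    → 0 0
dup    → 0 0 0
rot    → 0 0 0

3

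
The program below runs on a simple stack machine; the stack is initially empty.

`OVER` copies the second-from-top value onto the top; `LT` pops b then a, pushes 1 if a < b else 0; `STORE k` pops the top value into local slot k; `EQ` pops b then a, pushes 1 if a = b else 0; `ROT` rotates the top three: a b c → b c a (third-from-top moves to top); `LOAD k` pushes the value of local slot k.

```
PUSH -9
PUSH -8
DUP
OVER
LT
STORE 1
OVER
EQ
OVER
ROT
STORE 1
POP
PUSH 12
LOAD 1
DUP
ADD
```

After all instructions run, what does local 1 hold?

PUSH -9 -> -9
PUSH -8 -> -9 -8
DUP     -> -9 -8 -8
OVER    -> -9 -8 -8 -8
LT      -> -9 -8 0
STORE 1 -> -9 -8
OVER    -> -9 -8 -9
EQ      -> -9 0
OVER    -> -9 0 -9
ROT     -> 0 -9 -9
STORE 1 -> 0 -9
POP     -> 0
PUSH 12 -> 0 12
LOAD 1  -> 0 12 -9
DUP     -> 0 12 -9 -9
ADD     -> 0 12 -18

-9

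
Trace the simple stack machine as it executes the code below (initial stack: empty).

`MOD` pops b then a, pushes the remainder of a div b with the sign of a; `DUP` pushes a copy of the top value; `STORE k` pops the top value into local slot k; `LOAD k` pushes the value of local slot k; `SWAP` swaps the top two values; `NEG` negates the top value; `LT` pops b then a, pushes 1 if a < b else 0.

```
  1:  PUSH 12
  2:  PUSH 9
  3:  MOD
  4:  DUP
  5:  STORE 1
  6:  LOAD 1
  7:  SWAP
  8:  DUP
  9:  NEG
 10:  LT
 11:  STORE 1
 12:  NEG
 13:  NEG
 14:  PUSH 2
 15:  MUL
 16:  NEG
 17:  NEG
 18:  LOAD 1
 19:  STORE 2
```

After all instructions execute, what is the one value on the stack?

6

PUSH 12  12
PUSH 9   12 9
MOD      3
DUP      3 3
STORE 1  3
LOAD 1   3 3
SWAP     3 3
DUP      3 3 3
NEG      3 3 -3
LT       3 0
STORE 1  3
NEG      -3
NEG      3
PUSH 2   3 2
MUL      6
NEG      -6
NEG      6
LOAD 1   6 0
STORE 2  6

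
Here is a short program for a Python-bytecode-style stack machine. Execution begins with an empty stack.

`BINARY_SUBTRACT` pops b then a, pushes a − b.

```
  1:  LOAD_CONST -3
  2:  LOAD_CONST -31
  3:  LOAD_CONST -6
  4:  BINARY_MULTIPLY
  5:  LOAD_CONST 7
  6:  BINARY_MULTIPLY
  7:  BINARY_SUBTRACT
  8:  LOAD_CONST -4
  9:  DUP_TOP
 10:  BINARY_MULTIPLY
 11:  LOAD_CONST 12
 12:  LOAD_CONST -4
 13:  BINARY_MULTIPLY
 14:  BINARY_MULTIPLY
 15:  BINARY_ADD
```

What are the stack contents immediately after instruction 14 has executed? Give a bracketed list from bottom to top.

LOAD_CONST -3    [-3]
LOAD_CONST -31   [-3, -31]
LOAD_CONST -6    [-3, -31, -6]
BINARY_MULTIPLY  [-3, 186]
LOAD_CONST 7     [-3, 186, 7]
BINARY_MULTIPLY  [-3, 1302]
BINARY_SUBTRACT  [-1305]
LOAD_CONST -4    [-1305, -4]
DUP_TOP          [-1305, -4, -4]
BINARY_MULTIPLY  [-1305, 16]
LOAD_CONST 12    [-1305, 16, 12]
LOAD_CONST -4    [-1305, 16, 12, -4]
BINARY_MULTIPLY  [-1305, 16, -48]
BINARY_MULTIPLY  [-1305, -768]

[-1305, -768]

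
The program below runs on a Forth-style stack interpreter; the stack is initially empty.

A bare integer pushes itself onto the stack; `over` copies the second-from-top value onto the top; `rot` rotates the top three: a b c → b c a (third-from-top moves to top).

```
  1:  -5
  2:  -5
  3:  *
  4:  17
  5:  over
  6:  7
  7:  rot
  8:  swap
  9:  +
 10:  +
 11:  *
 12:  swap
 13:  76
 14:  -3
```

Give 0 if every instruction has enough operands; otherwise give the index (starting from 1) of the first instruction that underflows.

12

-5   → [-5]
-5   → [-5, -5]
*    → [25]
17   → [25, 17]
over → [25, 17, 25]
7    → [25, 17, 25, 7]
rot  → [25, 25, 7, 17]
swap → [25, 25, 17, 7]
+    → [25, 25, 24]
+    → [25, 49]
*    → [1225]
swap  — needs 2 operands, stack has 1 → underflow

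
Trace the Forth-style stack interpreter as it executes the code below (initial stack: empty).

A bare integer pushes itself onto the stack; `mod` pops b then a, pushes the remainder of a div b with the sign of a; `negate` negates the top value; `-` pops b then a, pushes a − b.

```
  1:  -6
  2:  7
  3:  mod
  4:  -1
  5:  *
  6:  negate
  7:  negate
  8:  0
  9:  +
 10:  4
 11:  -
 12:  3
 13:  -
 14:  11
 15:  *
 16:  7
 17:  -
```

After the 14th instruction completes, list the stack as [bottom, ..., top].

-6      [-6]
7       [-6, 7]
mod     [-6]
-1      [-6, -1]
*       [6]
negate  [-6]
negate  [6]
0       [6, 0]
+       [6]
4       [6, 4]
-       [2]
3       [2, 3]
-       [-1]
11      [-1, 11]

[-1, 11]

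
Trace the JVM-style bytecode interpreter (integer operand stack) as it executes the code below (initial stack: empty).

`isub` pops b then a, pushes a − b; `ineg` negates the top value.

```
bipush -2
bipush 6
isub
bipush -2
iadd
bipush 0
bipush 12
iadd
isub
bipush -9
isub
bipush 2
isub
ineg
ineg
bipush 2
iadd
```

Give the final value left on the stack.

bipush -2 -> [-2]
bipush 6  -> [-2, 6]
isub      -> [-8]
bipush -2 -> [-8, -2]
iadd      -> [-10]
bipush 0  -> [-10, 0]
bipush 12 -> [-10, 0, 12]
iadd      -> [-10, 12]
isub      -> [-22]
bipush -9 -> [-22, -9]
isub      -> [-13]
bipush 2  -> [-13, 2]
isub      -> [-15]
ineg      -> [15]
ineg      -> [-15]
bipush 2  -> [-15, 2]
iadd      -> [-13]

-13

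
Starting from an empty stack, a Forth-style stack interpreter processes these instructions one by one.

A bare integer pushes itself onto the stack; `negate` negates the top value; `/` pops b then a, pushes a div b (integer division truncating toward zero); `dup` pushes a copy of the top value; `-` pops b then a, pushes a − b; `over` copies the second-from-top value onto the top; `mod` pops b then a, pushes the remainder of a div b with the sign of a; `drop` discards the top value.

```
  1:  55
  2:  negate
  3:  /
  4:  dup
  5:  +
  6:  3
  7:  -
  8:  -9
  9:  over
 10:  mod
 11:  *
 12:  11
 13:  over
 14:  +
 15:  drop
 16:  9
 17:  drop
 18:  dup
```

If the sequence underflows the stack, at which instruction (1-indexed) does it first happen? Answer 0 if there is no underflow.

3

55     : [55]
negate : [-55]
/  — needs 2 operands, stack has 1 → underflow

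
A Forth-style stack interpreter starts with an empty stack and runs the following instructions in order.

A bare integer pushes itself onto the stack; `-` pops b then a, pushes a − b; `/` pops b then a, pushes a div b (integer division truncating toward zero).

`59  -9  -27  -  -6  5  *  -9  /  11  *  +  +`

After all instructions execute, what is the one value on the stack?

59  -> [59]
-9  -> [59, -9]
-27 -> [59, -9, -27]
-   -> [59, 18]
-6  -> [59, 18, -6]
5   -> [59, 18, -6, 5]
*   -> [59, 18, -30]
-9  -> [59, 18, -30, -9]
/   -> [59, 18, 3]
11  -> [59, 18, 3, 11]
*   -> [59, 18, 33]
+   -> [59, 51]
+   -> [110]

110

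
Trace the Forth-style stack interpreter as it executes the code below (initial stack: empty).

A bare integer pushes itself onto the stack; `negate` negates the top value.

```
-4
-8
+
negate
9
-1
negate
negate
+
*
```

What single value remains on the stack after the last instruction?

-4      [-4]
-8      [-4, -8]
+       [-12]
negate  [12]
9       [12, 9]
-1      [12, 9, -1]
negate  [12, 9, 1]
negate  [12, 9, -1]
+       [12, 8]
*       [96]

96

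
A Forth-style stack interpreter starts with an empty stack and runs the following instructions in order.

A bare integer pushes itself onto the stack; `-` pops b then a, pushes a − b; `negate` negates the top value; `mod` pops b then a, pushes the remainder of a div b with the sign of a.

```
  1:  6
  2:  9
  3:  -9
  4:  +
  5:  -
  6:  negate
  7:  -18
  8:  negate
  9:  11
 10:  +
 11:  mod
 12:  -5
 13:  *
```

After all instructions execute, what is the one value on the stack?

6      : 6
9      : 6 9
-9     : 6 9 -9
+      : 6 0
-      : 6
negate : -6
-18    : -6 -18
negate : -6 18
11     : -6 18 11
+      : -6 29
mod    : -6
-5     : -6 -5
*      : 30

30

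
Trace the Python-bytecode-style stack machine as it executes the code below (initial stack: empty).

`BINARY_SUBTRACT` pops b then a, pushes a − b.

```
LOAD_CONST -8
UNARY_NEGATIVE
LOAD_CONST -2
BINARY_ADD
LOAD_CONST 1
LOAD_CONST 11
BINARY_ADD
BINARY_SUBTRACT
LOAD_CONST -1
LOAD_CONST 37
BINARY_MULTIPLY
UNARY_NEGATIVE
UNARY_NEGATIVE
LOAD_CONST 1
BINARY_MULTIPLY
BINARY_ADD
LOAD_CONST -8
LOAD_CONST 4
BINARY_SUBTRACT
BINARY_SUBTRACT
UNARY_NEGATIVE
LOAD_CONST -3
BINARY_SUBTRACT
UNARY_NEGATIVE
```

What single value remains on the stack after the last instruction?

-34

LOAD_CONST -8   -> [-8]
UNARY_NEGATIVE  -> [8]
LOAD_CONST -2   -> [8, -2]
BINARY_ADD      -> [6]
LOAD_CONST 1    -> [6, 1]
LOAD_CONST 11   -> [6, 1, 11]
BINARY_ADD      -> [6, 12]
BINARY_SUBTRACT -> [-6]
LOAD_CONST -1   -> [-6, -1]
LOAD_CONST 37   -> [-6, -1, 37]
BINARY_MULTIPLY -> [-6, -37]
UNARY_NEGATIVE  -> [-6, 37]
UNARY_NEGATIVE  -> [-6, -37]
LOAD_CONST 1    -> [-6, -37, 1]
BINARY_MULTIPLY -> [-6, -37]
BINARY_ADD      -> [-43]
LOAD_CONST -8   -> [-43, -8]
LOAD_CONST 4    -> [-43, -8, 4]
BINARY_SUBTRACT -> [-43, -12]
BINARY_SUBTRACT -> [-31]
UNARY_NEGATIVE  -> [31]
LOAD_CONST -3   -> [31, -3]
BINARY_SUBTRACT -> [34]
UNARY_NEGATIVE  -> [-34]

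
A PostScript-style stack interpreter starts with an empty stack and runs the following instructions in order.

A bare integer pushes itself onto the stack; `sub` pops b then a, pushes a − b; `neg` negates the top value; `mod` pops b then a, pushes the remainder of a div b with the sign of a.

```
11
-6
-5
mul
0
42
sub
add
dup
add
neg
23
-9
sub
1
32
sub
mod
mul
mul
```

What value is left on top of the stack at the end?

264

11  -> [11]
-6  -> [11, -6]
-5  -> [11, -6, -5]
mul -> [11, 30]
0   -> [11, 30, 0]
42  -> [11, 30, 0, 42]
sub -> [11, 30, -42]
add -> [11, -12]
dup -> [11, -12, -12]
add -> [11, -24]
neg -> [11, 24]
23  -> [11, 24, 23]
-9  -> [11, 24, 23, -9]
sub -> [11, 24, 32]
1   -> [11, 24, 32, 1]
32  -> [11, 24, 32, 1, 32]
sub -> [11, 24, 32, -31]
mod -> [11, 24, 1]
mul -> [11, 24]
mul -> [264]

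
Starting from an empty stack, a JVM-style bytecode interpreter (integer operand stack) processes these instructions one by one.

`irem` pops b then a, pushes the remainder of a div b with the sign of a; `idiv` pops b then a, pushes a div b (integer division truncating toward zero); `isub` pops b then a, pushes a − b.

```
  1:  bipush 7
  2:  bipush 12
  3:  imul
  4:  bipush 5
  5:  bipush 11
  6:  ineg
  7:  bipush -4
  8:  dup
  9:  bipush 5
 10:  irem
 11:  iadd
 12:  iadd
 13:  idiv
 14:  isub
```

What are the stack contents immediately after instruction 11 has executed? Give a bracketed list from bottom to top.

bipush 7  -> [7]
bipush 12 -> [7, 12]
imul      -> [84]
bipush 5  -> [84, 5]
bipush 11 -> [84, 5, 11]
ineg      -> [84, 5, -11]
bipush -4 -> [84, 5, -11, -4]
dup       -> [84, 5, -11, -4, -4]
bipush 5  -> [84, 5, -11, -4, -4, 5]
irem      -> [84, 5, -11, -4, -4]
iadd      -> [84, 5, -11, -8]

[84, 5, -11, -8]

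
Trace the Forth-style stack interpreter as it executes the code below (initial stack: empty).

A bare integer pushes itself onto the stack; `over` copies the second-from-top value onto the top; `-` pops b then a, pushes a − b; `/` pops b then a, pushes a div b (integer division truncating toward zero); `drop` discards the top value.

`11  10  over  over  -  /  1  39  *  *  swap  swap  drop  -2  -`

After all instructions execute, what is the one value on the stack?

11    [11]
10    [11, 10]
over  [11, 10, 11]
over  [11, 10, 11, 10]
-     [11, 10, 1]
/     [11, 10]
1     [11, 10, 1]
39    [11, 10, 1, 39]
*     [11, 10, 39]
*     [11, 390]
swap  [390, 11]
swap  [11, 390]
drop  [11]
-2    [11, -2]
-     [13]

13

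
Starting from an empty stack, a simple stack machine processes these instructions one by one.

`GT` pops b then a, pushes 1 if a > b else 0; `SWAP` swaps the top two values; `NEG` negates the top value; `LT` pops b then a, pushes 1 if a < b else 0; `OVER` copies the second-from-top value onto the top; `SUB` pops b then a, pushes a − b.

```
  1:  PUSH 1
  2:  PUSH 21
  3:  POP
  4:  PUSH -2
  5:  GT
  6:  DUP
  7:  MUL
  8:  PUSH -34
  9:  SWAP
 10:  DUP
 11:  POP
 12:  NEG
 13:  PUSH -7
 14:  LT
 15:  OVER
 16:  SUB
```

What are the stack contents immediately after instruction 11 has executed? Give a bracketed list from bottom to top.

PUSH 1   -> [1]
PUSH 21  -> [1, 21]
POP      -> [1]
PUSH -2  -> [1, -2]
GT       -> [1]
DUP      -> [1, 1]
MUL      -> [1]
PUSH -34 -> [1, -34]
SWAP     -> [-34, 1]
DUP      -> [-34, 1, 1]
POP      -> [-34, 1]

[-34, 1]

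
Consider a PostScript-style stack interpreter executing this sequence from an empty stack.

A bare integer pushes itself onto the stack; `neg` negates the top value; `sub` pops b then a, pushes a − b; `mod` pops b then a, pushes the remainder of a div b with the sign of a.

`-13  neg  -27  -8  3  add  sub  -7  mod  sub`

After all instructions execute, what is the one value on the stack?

14

-13 → -13
neg → 13
-27 → 13 -27
-8  → 13 -27 -8
3   → 13 -27 -8 3
add → 13 -27 -5
sub → 13 -22
-7  → 13 -22 -7
mod → 13 -1
sub → 14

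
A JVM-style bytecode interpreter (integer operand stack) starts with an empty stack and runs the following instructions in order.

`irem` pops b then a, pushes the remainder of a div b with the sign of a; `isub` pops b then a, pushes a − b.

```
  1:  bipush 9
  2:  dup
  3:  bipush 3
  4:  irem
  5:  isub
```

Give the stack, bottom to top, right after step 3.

[9, 9, 3]

bipush 9  9
dup       9 9
bipush 3  9 9 3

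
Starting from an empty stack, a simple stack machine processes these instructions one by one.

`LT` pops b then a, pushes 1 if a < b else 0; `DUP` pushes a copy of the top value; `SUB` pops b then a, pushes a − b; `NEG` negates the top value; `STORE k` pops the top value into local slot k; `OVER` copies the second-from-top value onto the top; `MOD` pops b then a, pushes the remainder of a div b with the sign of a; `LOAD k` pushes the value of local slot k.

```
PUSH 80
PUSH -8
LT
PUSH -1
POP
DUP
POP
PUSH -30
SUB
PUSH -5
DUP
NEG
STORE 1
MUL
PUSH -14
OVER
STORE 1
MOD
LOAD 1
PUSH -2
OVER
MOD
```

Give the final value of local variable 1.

-150

PUSH 80  -> [80]
PUSH -8  -> [80, -8]
LT       -> [0]
PUSH -1  -> [0, -1]
POP      -> [0]
DUP      -> [0, 0]
POP      -> [0]
PUSH -30 -> [0, -30]
SUB      -> [30]
PUSH -5  -> [30, -5]
DUP      -> [30, -5, -5]
NEG      -> [30, -5, 5]
STORE 1  -> [30, -5]
MUL      -> [-150]
PUSH -14 -> [-150, -14]
OVER     -> [-150, -14, -150]
STORE 1  -> [-150, -14]
MOD      -> [-10]
LOAD 1   -> [-10, -150]
PUSH -2  -> [-10, -150, -2]
OVER     -> [-10, -150, -2, -150]
MOD      -> [-10, -150, -2]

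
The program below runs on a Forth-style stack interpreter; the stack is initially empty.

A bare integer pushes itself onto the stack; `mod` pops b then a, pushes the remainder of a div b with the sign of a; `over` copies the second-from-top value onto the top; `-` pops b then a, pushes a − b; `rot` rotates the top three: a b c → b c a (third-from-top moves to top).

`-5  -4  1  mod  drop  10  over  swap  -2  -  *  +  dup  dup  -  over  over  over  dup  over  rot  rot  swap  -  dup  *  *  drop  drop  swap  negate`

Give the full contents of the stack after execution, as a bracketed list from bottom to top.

-5     → -5
-4     → -5 -4
1      → -5 -4 1
mod    → -5 0
drop   → -5
10     → -5 10
over   → -5 10 -5
swap   → -5 -5 10
-2     → -5 -5 10 -2
-      → -5 -5 12
*      → -5 -60
+      → -65
dup    → -65 -65
dup    → -65 -65 -65
-      → -65 0
over   → -65 0 -65
over   → -65 0 -65 0
over   → -65 0 -65 0 -65
dup    → -65 0 -65 0 -65 -65
over   → -65 0 -65 0 -65 -65 -65
rot    → -65 0 -65 0 -65 -65 -65
rot    → -65 0 -65 0 -65 -65 -65
swap   → -65 0 -65 0 -65 -65 -65
-      → -65 0 -65 0 -65 0
dup    → -65 0 -65 0 -65 0 0
*      → -65 0 -65 0 -65 0
*      → -65 0 -65 0 0
drop   → -65 0 -65 0
drop   → -65 0 -65
swap   → -65 -65 0
negate → -65 -65 0

[-65, -65, 0]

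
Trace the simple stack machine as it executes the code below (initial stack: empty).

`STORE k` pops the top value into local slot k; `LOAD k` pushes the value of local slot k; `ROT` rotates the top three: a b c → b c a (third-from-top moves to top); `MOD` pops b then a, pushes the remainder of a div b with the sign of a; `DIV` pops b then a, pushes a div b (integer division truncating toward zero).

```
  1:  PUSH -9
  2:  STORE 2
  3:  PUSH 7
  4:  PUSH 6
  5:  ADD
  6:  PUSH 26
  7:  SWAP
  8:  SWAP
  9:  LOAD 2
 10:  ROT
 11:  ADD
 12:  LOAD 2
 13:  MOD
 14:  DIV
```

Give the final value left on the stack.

PUSH -9  -9
STORE 2  (empty)
PUSH 7   7
PUSH 6   7 6
ADD      13
PUSH 26  13 26
SWAP     26 13
SWAP     13 26
LOAD 2   13 26 -9
ROT      26 -9 13
ADD      26 4
LOAD 2   26 4 -9
MOD      26 4
DIV      6

6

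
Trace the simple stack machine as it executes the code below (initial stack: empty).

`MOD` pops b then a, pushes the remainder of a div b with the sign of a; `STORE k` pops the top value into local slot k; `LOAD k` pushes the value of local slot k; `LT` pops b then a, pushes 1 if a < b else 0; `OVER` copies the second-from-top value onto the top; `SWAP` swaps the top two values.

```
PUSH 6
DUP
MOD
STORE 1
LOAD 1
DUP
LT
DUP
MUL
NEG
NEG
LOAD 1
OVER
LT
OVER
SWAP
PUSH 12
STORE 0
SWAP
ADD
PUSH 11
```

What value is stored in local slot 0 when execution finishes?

PUSH 6  → [6]
DUP     → [6, 6]
MOD     → [0]
STORE 1 → []
LOAD 1  → [0]
DUP     → [0, 0]
LT      → [0]
DUP     → [0, 0]
MUL     → [0]
NEG     → [0]
NEG     → [0]
LOAD 1  → [0, 0]
OVER    → [0, 0, 0]
LT      → [0, 0]
OVER    → [0, 0, 0]
SWAP    → [0, 0, 0]
PUSH 12 → [0, 0, 0, 12]
STORE 0 → [0, 0, 0]
SWAP    → [0, 0, 0]
ADD     → [0, 0]
PUSH 11 → [0, 0, 11]

12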